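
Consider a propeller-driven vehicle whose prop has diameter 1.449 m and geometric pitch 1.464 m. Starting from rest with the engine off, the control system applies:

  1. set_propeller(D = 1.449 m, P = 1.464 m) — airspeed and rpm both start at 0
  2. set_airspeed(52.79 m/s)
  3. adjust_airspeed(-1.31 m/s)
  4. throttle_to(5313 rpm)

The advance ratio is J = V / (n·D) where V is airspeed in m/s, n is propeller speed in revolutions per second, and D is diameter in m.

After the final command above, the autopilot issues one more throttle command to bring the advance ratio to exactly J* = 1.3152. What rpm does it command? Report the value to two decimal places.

rpm = 1620.80

set_propeller: D = 1.449 m, P = 1.464 m (p = P/D = 1.010352); state ← (V=0, rpm=0)
set_airspeed(52.79): V ← 52.79 m/s
adjust_airspeed(-1.31): V ← 52.79 -1.31 = 51.48 m/s
throttle_to(5313): rpm ← 5313
final state: V = 51.48 m/s, rpm = 5313 → n = rpm/60 = 88.550000 rev/s
target J* = 1.3152; solve J* = V/(n·D) for n: n = V/(J*·D) = 51.48/(1.3152 × 1.449) = 27.013344 rev/s
rpm = 60·n = 1620.800653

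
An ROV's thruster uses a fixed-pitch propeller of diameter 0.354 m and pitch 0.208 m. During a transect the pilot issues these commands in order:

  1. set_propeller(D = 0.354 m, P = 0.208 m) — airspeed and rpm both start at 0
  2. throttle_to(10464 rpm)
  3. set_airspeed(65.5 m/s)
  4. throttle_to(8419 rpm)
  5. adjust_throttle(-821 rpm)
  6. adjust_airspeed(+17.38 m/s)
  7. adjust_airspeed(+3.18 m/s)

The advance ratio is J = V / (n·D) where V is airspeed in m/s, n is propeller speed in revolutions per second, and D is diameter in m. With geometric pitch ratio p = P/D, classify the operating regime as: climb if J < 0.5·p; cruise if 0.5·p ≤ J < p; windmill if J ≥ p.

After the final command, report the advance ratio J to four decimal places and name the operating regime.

set_propeller: D = 0.354 m, P = 0.208 m (p = P/D = 0.587571); state ← (V=0, rpm=0)
throttle_to(10464): rpm ← 10464
set_airspeed(65.5): V ← 65.5 m/s
throttle_to(8419): rpm ← 8419
adjust_throttle(-821): rpm ← 8419 -821 = 7598
adjust_airspeed(+17.38): V ← 65.5 +17.38 = 82.88 m/s
adjust_airspeed(+3.18): V ← 82.88 +3.18 = 86.06 m/s
final state: V = 86.06 m/s, rpm = 7598 → n = rpm/60 = 126.633333 rev/s
J = V / (n·D) = 86.06 / (126.633333 × 0.354) = 1.919774
regime bands: climb J<0.2938 | cruise [0.2938, 0.5876) | windmill J≥0.5876
J = 1.9198 → windmill

J = 1.9198, regime = windmill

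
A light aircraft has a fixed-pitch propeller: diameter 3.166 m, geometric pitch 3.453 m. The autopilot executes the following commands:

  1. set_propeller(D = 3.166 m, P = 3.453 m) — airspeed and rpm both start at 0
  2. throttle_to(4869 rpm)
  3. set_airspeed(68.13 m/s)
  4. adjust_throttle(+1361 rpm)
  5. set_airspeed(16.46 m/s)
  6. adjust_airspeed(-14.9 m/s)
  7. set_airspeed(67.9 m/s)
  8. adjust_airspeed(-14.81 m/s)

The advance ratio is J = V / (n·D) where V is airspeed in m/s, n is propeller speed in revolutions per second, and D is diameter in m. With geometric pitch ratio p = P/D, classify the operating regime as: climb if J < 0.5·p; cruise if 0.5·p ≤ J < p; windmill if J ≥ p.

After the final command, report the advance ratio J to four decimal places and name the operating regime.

J = 0.1615, regime = climb

set_propeller: D = 3.166 m, P = 3.453 m (p = P/D = 1.090651); state ← (V=0, rpm=0)
throttle_to(4869): rpm ← 4869
set_airspeed(68.13): V ← 68.13 m/s
adjust_throttle(+1361): rpm ← 4869 +1361 = 6230
set_airspeed(16.46): V ← 16.46 m/s
adjust_airspeed(-14.9): V ← 16.46 -14.9 = 1.56 m/s
set_airspeed(67.9): V ← 67.9 m/s
adjust_airspeed(-14.81): V ← 67.9 -14.81 = 53.09 m/s
final state: V = 53.09 m/s, rpm = 6230 → n = rpm/60 = 103.833333 rev/s
J = V / (n·D) = 53.09 / (103.833333 × 3.166) = 0.161497
regime bands: climb J<0.5453 | cruise [0.5453, 1.0907) | windmill J≥1.0907
J = 0.1615 → climb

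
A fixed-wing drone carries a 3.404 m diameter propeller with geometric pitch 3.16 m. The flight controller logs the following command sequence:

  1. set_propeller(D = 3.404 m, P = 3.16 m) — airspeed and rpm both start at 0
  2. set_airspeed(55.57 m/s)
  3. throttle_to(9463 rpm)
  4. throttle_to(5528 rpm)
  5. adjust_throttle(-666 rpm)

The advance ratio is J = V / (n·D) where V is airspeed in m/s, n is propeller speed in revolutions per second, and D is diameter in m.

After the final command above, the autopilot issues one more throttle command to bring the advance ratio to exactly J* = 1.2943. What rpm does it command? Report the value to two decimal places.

rpm = 756.78

set_propeller: D = 3.404 m, P = 3.16 m (p = P/D = 0.928320); state ← (V=0, rpm=0)
set_airspeed(55.57): V ← 55.57 m/s
throttle_to(9463): rpm ← 9463
throttle_to(5528): rpm ← 5528
adjust_throttle(-666): rpm ← 5528 -666 = 4862
final state: V = 55.57 m/s, rpm = 4862 → n = rpm/60 = 81.033333 rev/s
target J* = 1.2943; solve J* = V/(n·D) for n: n = V/(J*·D) = 55.57/(1.2943 × 3.404) = 12.612927 rev/s
rpm = 60·n = 756.775641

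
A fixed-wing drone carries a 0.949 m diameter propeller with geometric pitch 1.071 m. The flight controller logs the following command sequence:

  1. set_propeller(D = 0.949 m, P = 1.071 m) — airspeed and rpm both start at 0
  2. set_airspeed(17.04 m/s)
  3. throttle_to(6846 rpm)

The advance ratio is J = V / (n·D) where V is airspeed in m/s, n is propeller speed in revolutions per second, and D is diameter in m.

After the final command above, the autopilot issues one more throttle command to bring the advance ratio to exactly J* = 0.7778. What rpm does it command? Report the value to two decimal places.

rpm = 1385.12

set_propeller: D = 0.949 m, P = 1.071 m (p = P/D = 1.128556); state ← (V=0, rpm=0)
set_airspeed(17.04): V ← 17.04 m/s
throttle_to(6846): rpm ← 6846
final state: V = 17.04 m/s, rpm = 6846 → n = rpm/60 = 114.100000 rev/s
target J* = 0.7778; solve J* = V/(n·D) for n: n = V/(J*·D) = 17.04/(0.7778 × 0.949) = 23.085296 rev/s
rpm = 60·n = 1385.117734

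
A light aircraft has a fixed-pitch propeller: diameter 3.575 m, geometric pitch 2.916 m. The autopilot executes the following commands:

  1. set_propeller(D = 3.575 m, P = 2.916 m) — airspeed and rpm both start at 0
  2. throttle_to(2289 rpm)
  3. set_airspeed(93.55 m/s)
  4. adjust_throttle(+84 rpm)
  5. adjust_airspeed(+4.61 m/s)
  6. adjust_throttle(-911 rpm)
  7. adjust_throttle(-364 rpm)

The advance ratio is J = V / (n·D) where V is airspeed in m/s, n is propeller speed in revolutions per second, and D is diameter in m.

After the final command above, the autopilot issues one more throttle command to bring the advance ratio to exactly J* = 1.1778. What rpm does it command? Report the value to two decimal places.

set_propeller: D = 3.575 m, P = 2.916 m (p = P/D = 0.815664); state ← (V=0, rpm=0)
throttle_to(2289): rpm ← 2289
set_airspeed(93.55): V ← 93.55 m/s
adjust_throttle(+84): rpm ← 2289 +84 = 2373
adjust_airspeed(+4.61): V ← 93.55 +4.61 = 98.16 m/s
adjust_throttle(-911): rpm ← 2373 -911 = 1462
adjust_throttle(-364): rpm ← 1462 -364 = 1098
final state: V = 98.16 m/s, rpm = 1098 → n = rpm/60 = 18.300000 rev/s
target J* = 1.1778; solve J* = V/(n·D) for n: n = V/(J*·D) = 98.16/(1.1778 × 3.575) = 23.312398 rev/s
rpm = 60·n = 1398.743895

rpm = 1398.74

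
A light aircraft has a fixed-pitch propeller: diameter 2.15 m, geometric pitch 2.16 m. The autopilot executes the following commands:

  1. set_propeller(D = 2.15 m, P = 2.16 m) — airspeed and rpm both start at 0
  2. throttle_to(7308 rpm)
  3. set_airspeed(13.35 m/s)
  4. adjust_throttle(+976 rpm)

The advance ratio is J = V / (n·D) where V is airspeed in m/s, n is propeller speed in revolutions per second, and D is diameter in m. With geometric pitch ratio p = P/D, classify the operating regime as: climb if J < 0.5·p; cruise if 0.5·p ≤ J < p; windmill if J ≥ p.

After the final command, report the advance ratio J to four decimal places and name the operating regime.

J = 0.0450, regime = climb

set_propeller: D = 2.15 m, P = 2.16 m (p = P/D = 1.004651); state ← (V=0, rpm=0)
throttle_to(7308): rpm ← 7308
set_airspeed(13.35): V ← 13.35 m/s
adjust_throttle(+976): rpm ← 7308 +976 = 8284
final state: V = 13.35 m/s, rpm = 8284 → n = rpm/60 = 138.066667 rev/s
J = V / (n·D) = 13.35 / (138.066667 × 2.15) = 0.044973
regime bands: climb J<0.5023 | cruise [0.5023, 1.0047) | windmill J≥1.0047
J = 0.0450 → climb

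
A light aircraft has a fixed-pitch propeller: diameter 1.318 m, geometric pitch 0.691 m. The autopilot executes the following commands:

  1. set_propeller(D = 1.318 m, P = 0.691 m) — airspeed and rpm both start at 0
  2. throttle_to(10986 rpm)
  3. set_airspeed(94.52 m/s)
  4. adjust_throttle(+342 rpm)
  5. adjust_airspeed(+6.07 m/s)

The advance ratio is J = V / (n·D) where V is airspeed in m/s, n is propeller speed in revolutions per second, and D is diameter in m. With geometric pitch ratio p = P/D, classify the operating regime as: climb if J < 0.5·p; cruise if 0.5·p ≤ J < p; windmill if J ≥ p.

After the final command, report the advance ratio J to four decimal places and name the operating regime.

J = 0.4042, regime = cruise

set_propeller: D = 1.318 m, P = 0.691 m (p = P/D = 0.524279); state ← (V=0, rpm=0)
throttle_to(10986): rpm ← 10986
set_airspeed(94.52): V ← 94.52 m/s
adjust_throttle(+342): rpm ← 10986 +342 = 11328
adjust_airspeed(+6.07): V ← 94.52 +6.07 = 100.59 m/s
final state: V = 100.59 m/s, rpm = 11328 → n = rpm/60 = 188.800000 rev/s
J = V / (n·D) = 100.59 / (188.800000 × 1.318) = 0.404238
regime bands: climb J<0.2621 | cruise [0.2621, 0.5243) | windmill J≥0.5243
J = 0.4042 → cruise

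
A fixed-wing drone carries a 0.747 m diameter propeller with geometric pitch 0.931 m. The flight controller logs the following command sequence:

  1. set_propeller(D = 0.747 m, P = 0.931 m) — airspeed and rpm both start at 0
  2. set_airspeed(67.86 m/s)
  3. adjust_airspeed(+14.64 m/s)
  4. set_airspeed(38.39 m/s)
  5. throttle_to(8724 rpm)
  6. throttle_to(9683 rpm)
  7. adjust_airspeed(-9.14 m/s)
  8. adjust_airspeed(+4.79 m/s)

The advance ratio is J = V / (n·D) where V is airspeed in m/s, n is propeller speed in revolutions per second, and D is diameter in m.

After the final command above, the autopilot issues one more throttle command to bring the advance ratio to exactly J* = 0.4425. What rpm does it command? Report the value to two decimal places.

rpm = 6178.84

set_propeller: D = 0.747 m, P = 0.931 m (p = P/D = 1.246319); state ← (V=0, rpm=0)
set_airspeed(67.86): V ← 67.86 m/s
adjust_airspeed(+14.64): V ← 67.86 +14.64 = 82.5 m/s
set_airspeed(38.39): V ← 38.39 m/s
throttle_to(8724): rpm ← 8724
throttle_to(9683): rpm ← 9683
adjust_airspeed(-9.14): V ← 38.39 -9.14 = 29.25 m/s
adjust_airspeed(+4.79): V ← 29.25 +4.79 = 34.04 m/s
final state: V = 34.04 m/s, rpm = 9683 → n = rpm/60 = 161.383333 rev/s
target J* = 0.4425; solve J* = V/(n·D) for n: n = V/(J*·D) = 34.04/(0.4425 × 0.747) = 102.980661 rev/s
rpm = 60·n = 6178.839652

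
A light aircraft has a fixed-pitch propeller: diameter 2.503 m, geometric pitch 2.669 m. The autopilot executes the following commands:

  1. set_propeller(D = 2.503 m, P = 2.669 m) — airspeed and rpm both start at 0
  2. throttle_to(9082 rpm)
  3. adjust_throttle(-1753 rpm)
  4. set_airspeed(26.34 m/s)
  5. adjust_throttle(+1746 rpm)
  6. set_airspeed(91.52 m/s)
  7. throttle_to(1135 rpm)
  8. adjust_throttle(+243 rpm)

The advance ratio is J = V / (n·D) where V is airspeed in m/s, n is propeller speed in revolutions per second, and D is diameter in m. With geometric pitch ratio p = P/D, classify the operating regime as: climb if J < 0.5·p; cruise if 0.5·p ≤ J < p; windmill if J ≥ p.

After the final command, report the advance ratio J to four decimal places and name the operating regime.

set_propeller: D = 2.503 m, P = 2.669 m (p = P/D = 1.066320); state ← (V=0, rpm=0)
throttle_to(9082): rpm ← 9082
adjust_throttle(-1753): rpm ← 9082 -1753 = 7329
set_airspeed(26.34): V ← 26.34 m/s
adjust_throttle(+1746): rpm ← 7329 +1746 = 9075
set_airspeed(91.52): V ← 91.52 m/s
throttle_to(1135): rpm ← 1135
adjust_throttle(+243): rpm ← 1135 +243 = 1378
final state: V = 91.52 m/s, rpm = 1378 → n = rpm/60 = 22.966667 rev/s
J = V / (n·D) = 91.52 / (22.966667 × 2.503) = 1.592052
regime bands: climb J<0.5332 | cruise [0.5332, 1.0663) | windmill J≥1.0663
J = 1.5921 → windmill

J = 1.5921, regime = windmill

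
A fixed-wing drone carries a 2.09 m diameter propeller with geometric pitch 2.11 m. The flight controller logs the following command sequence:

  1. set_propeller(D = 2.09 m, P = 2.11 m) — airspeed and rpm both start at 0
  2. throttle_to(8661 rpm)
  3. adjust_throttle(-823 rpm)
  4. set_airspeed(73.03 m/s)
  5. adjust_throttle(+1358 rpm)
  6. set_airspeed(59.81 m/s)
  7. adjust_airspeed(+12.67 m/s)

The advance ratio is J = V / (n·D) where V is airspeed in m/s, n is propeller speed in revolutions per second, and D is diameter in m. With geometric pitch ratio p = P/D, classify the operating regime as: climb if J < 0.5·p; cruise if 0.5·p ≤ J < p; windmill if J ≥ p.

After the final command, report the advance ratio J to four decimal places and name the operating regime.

J = 0.2263, regime = climb

set_propeller: D = 2.09 m, P = 2.11 m (p = P/D = 1.009569); state ← (V=0, rpm=0)
throttle_to(8661): rpm ← 8661
adjust_throttle(-823): rpm ← 8661 -823 = 7838
set_airspeed(73.03): V ← 73.03 m/s
adjust_throttle(+1358): rpm ← 7838 +1358 = 9196
set_airspeed(59.81): V ← 59.81 m/s
adjust_airspeed(+12.67): V ← 59.81 +12.67 = 72.48 m/s
final state: V = 72.48 m/s, rpm = 9196 → n = rpm/60 = 153.266667 rev/s
J = V / (n·D) = 72.48 / (153.266667 × 2.09) = 0.226269
regime bands: climb J<0.5048 | cruise [0.5048, 1.0096) | windmill J≥1.0096
J = 0.2263 → climb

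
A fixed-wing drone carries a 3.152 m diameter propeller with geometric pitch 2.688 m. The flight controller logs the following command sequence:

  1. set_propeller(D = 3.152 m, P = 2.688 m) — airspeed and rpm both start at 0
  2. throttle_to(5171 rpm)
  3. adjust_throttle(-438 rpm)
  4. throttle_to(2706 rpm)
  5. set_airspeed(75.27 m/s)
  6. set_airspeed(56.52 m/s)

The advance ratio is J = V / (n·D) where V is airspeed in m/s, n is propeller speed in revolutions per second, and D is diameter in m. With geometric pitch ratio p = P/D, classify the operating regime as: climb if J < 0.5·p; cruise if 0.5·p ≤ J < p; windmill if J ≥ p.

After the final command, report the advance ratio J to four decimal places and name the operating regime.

set_propeller: D = 3.152 m, P = 2.688 m (p = P/D = 0.852792); state ← (V=0, rpm=0)
throttle_to(5171): rpm ← 5171
adjust_throttle(-438): rpm ← 5171 -438 = 4733
throttle_to(2706): rpm ← 2706
set_airspeed(75.27): V ← 75.27 m/s
set_airspeed(56.52): V ← 56.52 m/s
final state: V = 56.52 m/s, rpm = 2706 → n = rpm/60 = 45.100000 rev/s
J = V / (n·D) = 56.52 / (45.100000 × 3.152) = 0.397594
regime bands: climb J<0.4264 | cruise [0.4264, 0.8528) | windmill J≥0.8528
J = 0.3976 → climb

J = 0.3976, regime = climb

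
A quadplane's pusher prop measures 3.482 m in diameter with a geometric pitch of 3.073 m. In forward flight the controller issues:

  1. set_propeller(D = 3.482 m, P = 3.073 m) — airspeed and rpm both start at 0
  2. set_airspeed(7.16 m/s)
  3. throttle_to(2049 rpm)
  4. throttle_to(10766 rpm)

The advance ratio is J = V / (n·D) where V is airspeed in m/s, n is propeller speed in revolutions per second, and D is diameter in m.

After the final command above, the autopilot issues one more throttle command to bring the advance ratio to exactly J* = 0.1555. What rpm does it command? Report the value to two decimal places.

set_propeller: D = 3.482 m, P = 3.073 m (p = P/D = 0.882539); state ← (V=0, rpm=0)
set_airspeed(7.16): V ← 7.16 m/s
throttle_to(2049): rpm ← 2049
throttle_to(10766): rpm ← 10766
final state: V = 7.16 m/s, rpm = 10766 → n = rpm/60 = 179.433333 rev/s
target J* = 0.1555; solve J* = V/(n·D) for n: n = V/(J*·D) = 7.16/(0.1555 × 3.482) = 13.223727 rev/s
rpm = 60·n = 793.423597

rpm = 793.42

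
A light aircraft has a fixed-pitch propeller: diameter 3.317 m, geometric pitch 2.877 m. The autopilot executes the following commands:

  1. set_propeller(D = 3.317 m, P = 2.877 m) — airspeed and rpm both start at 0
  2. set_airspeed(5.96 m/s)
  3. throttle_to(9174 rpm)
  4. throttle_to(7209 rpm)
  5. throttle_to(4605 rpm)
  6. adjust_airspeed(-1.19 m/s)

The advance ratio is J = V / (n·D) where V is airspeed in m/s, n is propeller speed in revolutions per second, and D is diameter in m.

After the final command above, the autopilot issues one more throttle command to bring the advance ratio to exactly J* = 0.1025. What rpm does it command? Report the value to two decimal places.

rpm = 841.78

set_propeller: D = 3.317 m, P = 2.877 m (p = P/D = 0.867350); state ← (V=0, rpm=0)
set_airspeed(5.96): V ← 5.96 m/s
throttle_to(9174): rpm ← 9174
throttle_to(7209): rpm ← 7209
throttle_to(4605): rpm ← 4605
adjust_airspeed(-1.19): V ← 5.96 -1.19 = 4.77 m/s
final state: V = 4.77 m/s, rpm = 4605 → n = rpm/60 = 76.750000 rev/s
target J* = 0.1025; solve J* = V/(n·D) for n: n = V/(J*·D) = 4.77/(0.1025 × 3.317) = 14.029721 rev/s
rpm = 60·n = 841.783275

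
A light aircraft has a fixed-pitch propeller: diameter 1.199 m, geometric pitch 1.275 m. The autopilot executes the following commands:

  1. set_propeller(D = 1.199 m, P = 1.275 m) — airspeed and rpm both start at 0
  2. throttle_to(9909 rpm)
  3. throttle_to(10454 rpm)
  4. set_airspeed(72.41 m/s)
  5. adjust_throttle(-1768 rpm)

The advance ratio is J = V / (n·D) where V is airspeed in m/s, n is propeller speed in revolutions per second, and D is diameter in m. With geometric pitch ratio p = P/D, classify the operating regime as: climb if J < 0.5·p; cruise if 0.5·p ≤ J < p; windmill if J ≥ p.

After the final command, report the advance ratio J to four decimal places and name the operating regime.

J = 0.4172, regime = climb

set_propeller: D = 1.199 m, P = 1.275 m (p = P/D = 1.063386); state ← (V=0, rpm=0)
throttle_to(9909): rpm ← 9909
throttle_to(10454): rpm ← 10454
set_airspeed(72.41): V ← 72.41 m/s
adjust_throttle(-1768): rpm ← 10454 -1768 = 8686
final state: V = 72.41 m/s, rpm = 8686 → n = rpm/60 = 144.766667 rev/s
J = V / (n·D) = 72.41 / (144.766667 × 1.199) = 0.417168
regime bands: climb J<0.5317 | cruise [0.5317, 1.0634) | windmill J≥1.0634
J = 0.4172 → climb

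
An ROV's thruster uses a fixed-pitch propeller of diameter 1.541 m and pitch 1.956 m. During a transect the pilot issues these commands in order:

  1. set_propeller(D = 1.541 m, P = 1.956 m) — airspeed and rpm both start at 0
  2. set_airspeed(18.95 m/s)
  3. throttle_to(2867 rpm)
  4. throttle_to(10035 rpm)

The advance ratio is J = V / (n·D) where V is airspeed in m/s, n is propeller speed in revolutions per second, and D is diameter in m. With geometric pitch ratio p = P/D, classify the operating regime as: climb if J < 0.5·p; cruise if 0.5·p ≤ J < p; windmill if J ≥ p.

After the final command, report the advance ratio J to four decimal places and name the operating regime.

J = 0.0735, regime = climb

set_propeller: D = 1.541 m, P = 1.956 m (p = P/D = 1.269306); state ← (V=0, rpm=0)
set_airspeed(18.95): V ← 18.95 m/s
throttle_to(2867): rpm ← 2867
throttle_to(10035): rpm ← 10035
final state: V = 18.95 m/s, rpm = 10035 → n = rpm/60 = 167.250000 rev/s
J = V / (n·D) = 18.95 / (167.250000 × 1.541) = 0.073526
regime bands: climb J<0.6347 | cruise [0.6347, 1.2693) | windmill J≥1.2693
J = 0.0735 → climb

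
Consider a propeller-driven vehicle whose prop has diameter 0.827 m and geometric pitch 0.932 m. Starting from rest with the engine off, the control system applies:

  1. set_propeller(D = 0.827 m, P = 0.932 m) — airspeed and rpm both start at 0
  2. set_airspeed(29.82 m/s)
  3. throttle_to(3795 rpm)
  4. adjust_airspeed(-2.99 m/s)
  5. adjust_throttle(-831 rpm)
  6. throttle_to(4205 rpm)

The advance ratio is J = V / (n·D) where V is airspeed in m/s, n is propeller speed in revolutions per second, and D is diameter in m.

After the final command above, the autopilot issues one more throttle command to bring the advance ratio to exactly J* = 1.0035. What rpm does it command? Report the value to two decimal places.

rpm = 1939.76

set_propeller: D = 0.827 m, P = 0.932 m (p = P/D = 1.126965); state ← (V=0, rpm=0)
set_airspeed(29.82): V ← 29.82 m/s
throttle_to(3795): rpm ← 3795
adjust_airspeed(-2.99): V ← 29.82 -2.99 = 26.83 m/s
adjust_throttle(-831): rpm ← 3795 -831 = 2964
throttle_to(4205): rpm ← 4205
final state: V = 26.83 m/s, rpm = 4205 → n = rpm/60 = 70.083333 rev/s
target J* = 1.0035; solve J* = V/(n·D) for n: n = V/(J*·D) = 26.83/(1.0035 × 0.827) = 32.329411 rev/s
rpm = 60·n = 1939.764633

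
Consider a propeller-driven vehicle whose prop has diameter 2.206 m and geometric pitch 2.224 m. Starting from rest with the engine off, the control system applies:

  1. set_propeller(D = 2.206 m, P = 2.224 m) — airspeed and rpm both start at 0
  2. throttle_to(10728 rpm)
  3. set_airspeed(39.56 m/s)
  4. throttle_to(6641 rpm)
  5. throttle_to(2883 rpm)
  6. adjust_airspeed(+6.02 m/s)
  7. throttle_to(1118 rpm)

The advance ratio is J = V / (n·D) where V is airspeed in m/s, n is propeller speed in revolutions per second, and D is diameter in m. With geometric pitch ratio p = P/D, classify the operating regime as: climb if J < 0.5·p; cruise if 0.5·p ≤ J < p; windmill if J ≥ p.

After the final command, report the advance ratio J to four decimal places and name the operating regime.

J = 1.1089, regime = windmill

set_propeller: D = 2.206 m, P = 2.224 m (p = P/D = 1.008160); state ← (V=0, rpm=0)
throttle_to(10728): rpm ← 10728
set_airspeed(39.56): V ← 39.56 m/s
throttle_to(6641): rpm ← 6641
throttle_to(2883): rpm ← 2883
adjust_airspeed(+6.02): V ← 39.56 +6.02 = 45.58 m/s
throttle_to(1118): rpm ← 1118
final state: V = 45.58 m/s, rpm = 1118 → n = rpm/60 = 18.633333 rev/s
J = V / (n·D) = 45.58 / (18.633333 × 2.206) = 1.108864
regime bands: climb J<0.5041 | cruise [0.5041, 1.0082) | windmill J≥1.0082
J = 1.1089 → windmill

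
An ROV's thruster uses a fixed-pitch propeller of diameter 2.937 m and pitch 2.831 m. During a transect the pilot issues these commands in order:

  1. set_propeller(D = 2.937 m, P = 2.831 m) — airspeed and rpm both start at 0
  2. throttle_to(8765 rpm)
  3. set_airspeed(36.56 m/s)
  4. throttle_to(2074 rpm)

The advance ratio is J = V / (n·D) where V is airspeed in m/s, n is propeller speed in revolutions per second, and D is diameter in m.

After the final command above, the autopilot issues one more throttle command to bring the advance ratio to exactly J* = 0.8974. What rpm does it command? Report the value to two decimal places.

rpm = 832.28

set_propeller: D = 2.937 m, P = 2.831 m (p = P/D = 0.963909); state ← (V=0, rpm=0)
throttle_to(8765): rpm ← 8765
set_airspeed(36.56): V ← 36.56 m/s
throttle_to(2074): rpm ← 2074
final state: V = 36.56 m/s, rpm = 2074 → n = rpm/60 = 34.566667 rev/s
target J* = 0.8974; solve J* = V/(n·D) for n: n = V/(J*·D) = 36.56/(0.8974 × 2.937) = 13.871268 rev/s
rpm = 60·n = 832.276104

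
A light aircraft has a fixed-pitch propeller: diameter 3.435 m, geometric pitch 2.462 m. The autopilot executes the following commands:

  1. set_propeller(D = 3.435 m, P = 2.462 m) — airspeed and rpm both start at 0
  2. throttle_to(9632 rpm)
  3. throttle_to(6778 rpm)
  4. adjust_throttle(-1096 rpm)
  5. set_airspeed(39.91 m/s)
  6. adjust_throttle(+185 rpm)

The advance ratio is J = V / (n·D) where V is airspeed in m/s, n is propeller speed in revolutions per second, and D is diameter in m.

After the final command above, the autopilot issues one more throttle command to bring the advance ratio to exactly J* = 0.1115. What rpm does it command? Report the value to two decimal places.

rpm = 6252.18

set_propeller: D = 3.435 m, P = 2.462 m (p = P/D = 0.716739); state ← (V=0, rpm=0)
throttle_to(9632): rpm ← 9632
throttle_to(6778): rpm ← 6778
adjust_throttle(-1096): rpm ← 6778 -1096 = 5682
set_airspeed(39.91): V ← 39.91 m/s
adjust_throttle(+185): rpm ← 5682 +185 = 5867
final state: V = 39.91 m/s, rpm = 5867 → n = rpm/60 = 97.783333 rev/s
target J* = 0.1115; solve J* = V/(n·D) for n: n = V/(J*·D) = 39.91/(0.1115 × 3.435) = 104.202975 rev/s
rpm = 60·n = 6252.178511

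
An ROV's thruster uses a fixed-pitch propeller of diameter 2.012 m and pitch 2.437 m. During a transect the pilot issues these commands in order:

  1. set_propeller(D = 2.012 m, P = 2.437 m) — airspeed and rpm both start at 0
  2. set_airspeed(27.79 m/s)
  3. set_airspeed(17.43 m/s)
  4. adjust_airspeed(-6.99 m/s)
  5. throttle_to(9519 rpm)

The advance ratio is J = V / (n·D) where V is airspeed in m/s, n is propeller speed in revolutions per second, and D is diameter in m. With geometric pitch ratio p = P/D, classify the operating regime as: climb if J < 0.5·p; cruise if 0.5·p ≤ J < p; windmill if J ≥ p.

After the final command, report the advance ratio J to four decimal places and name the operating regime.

set_propeller: D = 2.012 m, P = 2.437 m (p = P/D = 1.211233); state ← (V=0, rpm=0)
set_airspeed(27.79): V ← 27.79 m/s
set_airspeed(17.43): V ← 17.43 m/s
adjust_airspeed(-6.99): V ← 17.43 -6.99 = 10.44 m/s
throttle_to(9519): rpm ← 9519
final state: V = 10.44 m/s, rpm = 9519 → n = rpm/60 = 158.650000 rev/s
J = V / (n·D) = 10.44 / (158.650000 × 2.012) = 0.032706
regime bands: climb J<0.6056 | cruise [0.6056, 1.2112) | windmill J≥1.2112
J = 0.0327 → climb

J = 0.0327, regime = climb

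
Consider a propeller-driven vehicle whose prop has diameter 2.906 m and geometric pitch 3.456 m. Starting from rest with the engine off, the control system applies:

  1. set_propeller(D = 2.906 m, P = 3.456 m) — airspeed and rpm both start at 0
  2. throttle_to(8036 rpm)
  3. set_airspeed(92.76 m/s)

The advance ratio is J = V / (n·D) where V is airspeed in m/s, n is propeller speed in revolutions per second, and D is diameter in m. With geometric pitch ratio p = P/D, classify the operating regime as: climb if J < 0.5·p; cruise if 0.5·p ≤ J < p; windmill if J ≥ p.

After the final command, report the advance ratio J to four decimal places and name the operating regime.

set_propeller: D = 2.906 m, P = 3.456 m (p = P/D = 1.189264); state ← (V=0, rpm=0)
throttle_to(8036): rpm ← 8036
set_airspeed(92.76): V ← 92.76 m/s
final state: V = 92.76 m/s, rpm = 8036 → n = rpm/60 = 133.933333 rev/s
J = V / (n·D) = 92.76 / (133.933333 × 2.906) = 0.238329
regime bands: climb J<0.5946 | cruise [0.5946, 1.1893) | windmill J≥1.1893
J = 0.2383 → climb

J = 0.2383, regime = climb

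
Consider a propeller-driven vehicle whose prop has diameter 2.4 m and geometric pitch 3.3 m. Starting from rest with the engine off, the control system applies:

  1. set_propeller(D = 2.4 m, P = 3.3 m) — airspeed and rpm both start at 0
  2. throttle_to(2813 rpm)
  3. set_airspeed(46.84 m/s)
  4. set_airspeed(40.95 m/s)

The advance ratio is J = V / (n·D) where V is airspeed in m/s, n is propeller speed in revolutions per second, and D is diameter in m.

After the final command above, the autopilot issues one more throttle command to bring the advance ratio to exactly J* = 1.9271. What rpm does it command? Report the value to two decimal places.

set_propeller: D = 2.4 m, P = 3.3 m (p = P/D = 1.375000); state ← (V=0, rpm=0)
throttle_to(2813): rpm ← 2813
set_airspeed(46.84): V ← 46.84 m/s
set_airspeed(40.95): V ← 40.95 m/s
final state: V = 40.95 m/s, rpm = 2813 → n = rpm/60 = 46.883333 rev/s
target J* = 1.9271; solve J* = V/(n·D) for n: n = V/(J*·D) = 40.95/(1.9271 × 2.4) = 8.853977 rev/s
rpm = 60·n = 531.238649

rpm = 531.24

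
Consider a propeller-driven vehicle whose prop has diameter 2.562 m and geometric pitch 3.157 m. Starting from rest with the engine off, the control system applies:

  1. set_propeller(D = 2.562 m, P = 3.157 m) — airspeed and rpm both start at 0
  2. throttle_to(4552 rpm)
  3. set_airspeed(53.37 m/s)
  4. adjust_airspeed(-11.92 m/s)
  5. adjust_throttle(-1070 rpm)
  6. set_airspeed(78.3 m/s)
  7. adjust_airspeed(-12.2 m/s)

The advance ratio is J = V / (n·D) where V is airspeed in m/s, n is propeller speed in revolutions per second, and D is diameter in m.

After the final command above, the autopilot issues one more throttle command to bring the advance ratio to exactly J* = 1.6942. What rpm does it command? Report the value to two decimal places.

rpm = 913.71

set_propeller: D = 2.562 m, P = 3.157 m (p = P/D = 1.232240); state ← (V=0, rpm=0)
throttle_to(4552): rpm ← 4552
set_airspeed(53.37): V ← 53.37 m/s
adjust_airspeed(-11.92): V ← 53.37 -11.92 = 41.45 m/s
adjust_throttle(-1070): rpm ← 4552 -1070 = 3482
set_airspeed(78.3): V ← 78.3 m/s
adjust_airspeed(-12.2): V ← 78.3 -12.2 = 66.1 m/s
final state: V = 66.1 m/s, rpm = 3482 → n = rpm/60 = 58.033333 rev/s
target J* = 1.6942; solve J* = V/(n·D) for n: n = V/(J*·D) = 66.1/(1.6942 × 2.562) = 15.228519 rev/s
rpm = 60·n = 913.711113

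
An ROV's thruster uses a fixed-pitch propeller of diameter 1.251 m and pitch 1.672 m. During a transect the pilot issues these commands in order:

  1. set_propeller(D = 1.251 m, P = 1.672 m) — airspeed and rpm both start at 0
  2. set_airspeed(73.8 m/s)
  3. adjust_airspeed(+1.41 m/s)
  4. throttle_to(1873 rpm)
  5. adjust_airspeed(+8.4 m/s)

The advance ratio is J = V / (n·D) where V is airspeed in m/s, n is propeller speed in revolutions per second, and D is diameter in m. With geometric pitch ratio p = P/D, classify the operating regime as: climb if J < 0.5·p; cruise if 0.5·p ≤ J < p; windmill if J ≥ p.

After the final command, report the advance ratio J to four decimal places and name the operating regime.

set_propeller: D = 1.251 m, P = 1.672 m (p = P/D = 1.336531); state ← (V=0, rpm=0)
set_airspeed(73.8): V ← 73.8 m/s
adjust_airspeed(+1.41): V ← 73.8 +1.41 = 75.21 m/s
throttle_to(1873): rpm ← 1873
adjust_airspeed(+8.4): V ← 75.21 +8.4 = 83.61 m/s
final state: V = 83.61 m/s, rpm = 1873 → n = rpm/60 = 31.216667 rev/s
J = V / (n·D) = 83.61 / (31.216667 × 1.251) = 2.140989
regime bands: climb J<0.6683 | cruise [0.6683, 1.3365) | windmill J≥1.3365
J = 2.1410 → windmill

J = 2.1410, regime = windmill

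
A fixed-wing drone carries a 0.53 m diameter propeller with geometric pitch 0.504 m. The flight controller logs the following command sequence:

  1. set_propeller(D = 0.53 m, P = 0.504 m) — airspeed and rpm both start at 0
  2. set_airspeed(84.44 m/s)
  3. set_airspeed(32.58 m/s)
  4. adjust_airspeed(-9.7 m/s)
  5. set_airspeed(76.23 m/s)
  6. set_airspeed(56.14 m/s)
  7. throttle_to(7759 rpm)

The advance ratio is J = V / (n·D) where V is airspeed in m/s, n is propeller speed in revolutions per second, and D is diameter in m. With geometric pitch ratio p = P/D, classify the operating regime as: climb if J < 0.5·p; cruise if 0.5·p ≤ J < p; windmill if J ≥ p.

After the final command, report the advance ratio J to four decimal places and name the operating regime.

J = 0.8191, regime = cruise

set_propeller: D = 0.53 m, P = 0.504 m (p = P/D = 0.950943); state ← (V=0, rpm=0)
set_airspeed(84.44): V ← 84.44 m/s
set_airspeed(32.58): V ← 32.58 m/s
adjust_airspeed(-9.7): V ← 32.58 -9.7 = 22.88 m/s
set_airspeed(76.23): V ← 76.23 m/s
set_airspeed(56.14): V ← 56.14 m/s
throttle_to(7759): rpm ← 7759
final state: V = 56.14 m/s, rpm = 7759 → n = rpm/60 = 129.316667 rev/s
J = V / (n·D) = 56.14 / (129.316667 × 0.53) = 0.819110
regime bands: climb J<0.4755 | cruise [0.4755, 0.9509) | windmill J≥0.9509
J = 0.8191 → cruise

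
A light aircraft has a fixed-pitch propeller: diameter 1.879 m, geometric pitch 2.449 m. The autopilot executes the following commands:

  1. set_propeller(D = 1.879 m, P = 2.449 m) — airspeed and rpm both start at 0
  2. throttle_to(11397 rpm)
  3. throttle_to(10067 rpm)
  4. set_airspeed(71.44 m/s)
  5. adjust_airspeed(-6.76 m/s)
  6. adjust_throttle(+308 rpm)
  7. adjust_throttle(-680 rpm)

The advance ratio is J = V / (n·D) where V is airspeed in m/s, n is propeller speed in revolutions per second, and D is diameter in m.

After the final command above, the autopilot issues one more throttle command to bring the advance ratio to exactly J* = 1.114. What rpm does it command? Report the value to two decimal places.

set_propeller: D = 1.879 m, P = 2.449 m (p = P/D = 1.303353); state ← (V=0, rpm=0)
throttle_to(11397): rpm ← 11397
throttle_to(10067): rpm ← 10067
set_airspeed(71.44): V ← 71.44 m/s
adjust_airspeed(-6.76): V ← 71.44 -6.76 = 64.68 m/s
adjust_throttle(+308): rpm ← 10067 +308 = 10375
adjust_throttle(-680): rpm ← 10375 -680 = 9695
final state: V = 64.68 m/s, rpm = 9695 → n = rpm/60 = 161.583333 rev/s
target J* = 1.114; solve J* = V/(n·D) for n: n = V/(J*·D) = 64.68/(1.114 × 1.879) = 30.899969 rev/s
rpm = 60·n = 1853.998125

rpm = 1854.00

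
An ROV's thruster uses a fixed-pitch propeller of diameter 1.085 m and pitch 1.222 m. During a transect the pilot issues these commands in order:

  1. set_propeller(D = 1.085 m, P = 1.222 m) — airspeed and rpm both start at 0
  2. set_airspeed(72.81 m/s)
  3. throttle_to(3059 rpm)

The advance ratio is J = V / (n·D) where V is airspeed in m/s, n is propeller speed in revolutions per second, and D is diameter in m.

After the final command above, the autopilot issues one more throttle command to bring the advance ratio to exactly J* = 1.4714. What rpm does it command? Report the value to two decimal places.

set_propeller: D = 1.085 m, P = 1.222 m (p = P/D = 1.126267); state ← (V=0, rpm=0)
set_airspeed(72.81): V ← 72.81 m/s
throttle_to(3059): rpm ← 3059
final state: V = 72.81 m/s, rpm = 3059 → n = rpm/60 = 50.983333 rev/s
target J* = 1.4714; solve J* = V/(n·D) for n: n = V/(J*·D) = 72.81/(1.4714 × 1.085) = 45.606899 rev/s
rpm = 60·n = 2736.413923

rpm = 2736.41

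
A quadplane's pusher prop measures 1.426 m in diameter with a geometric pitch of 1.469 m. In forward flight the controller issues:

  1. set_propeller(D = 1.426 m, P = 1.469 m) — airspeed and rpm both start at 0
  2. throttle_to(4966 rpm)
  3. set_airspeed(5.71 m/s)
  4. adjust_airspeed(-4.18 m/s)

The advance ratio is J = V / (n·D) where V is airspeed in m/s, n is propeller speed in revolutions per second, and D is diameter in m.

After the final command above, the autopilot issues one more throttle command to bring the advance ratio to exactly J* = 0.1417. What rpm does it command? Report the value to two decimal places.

rpm = 454.31

set_propeller: D = 1.426 m, P = 1.469 m (p = P/D = 1.030154); state ← (V=0, rpm=0)
throttle_to(4966): rpm ← 4966
set_airspeed(5.71): V ← 5.71 m/s
adjust_airspeed(-4.18): V ← 5.71 -4.18 = 1.53 m/s
final state: V = 1.53 m/s, rpm = 4966 → n = rpm/60 = 82.766667 rev/s
target J* = 0.1417; solve J* = V/(n·D) for n: n = V/(J*·D) = 1.53/(0.1417 × 1.426) = 7.571851 rev/s
rpm = 60·n = 454.311056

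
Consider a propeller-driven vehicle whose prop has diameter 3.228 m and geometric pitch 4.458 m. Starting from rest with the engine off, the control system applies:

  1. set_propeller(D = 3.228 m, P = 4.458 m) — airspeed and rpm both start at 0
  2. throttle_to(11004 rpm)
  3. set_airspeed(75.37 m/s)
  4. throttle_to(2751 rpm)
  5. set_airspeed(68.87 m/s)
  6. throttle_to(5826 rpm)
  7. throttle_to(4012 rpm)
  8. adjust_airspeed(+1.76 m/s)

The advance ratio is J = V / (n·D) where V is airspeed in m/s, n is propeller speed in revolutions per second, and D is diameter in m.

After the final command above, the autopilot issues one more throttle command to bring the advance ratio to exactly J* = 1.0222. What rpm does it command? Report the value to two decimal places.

set_propeller: D = 3.228 m, P = 4.458 m (p = P/D = 1.381041); state ← (V=0, rpm=0)
throttle_to(11004): rpm ← 11004
set_airspeed(75.37): V ← 75.37 m/s
throttle_to(2751): rpm ← 2751
set_airspeed(68.87): V ← 68.87 m/s
throttle_to(5826): rpm ← 5826
throttle_to(4012): rpm ← 4012
adjust_airspeed(+1.76): V ← 68.87 +1.76 = 70.63 m/s
final state: V = 70.63 m/s, rpm = 4012 → n = rpm/60 = 66.866667 rev/s
target J* = 1.0222; solve J* = V/(n·D) for n: n = V/(J*·D) = 70.63/(1.0222 × 3.228) = 21.405225 rev/s
rpm = 60·n = 1284.313519

rpm = 1284.31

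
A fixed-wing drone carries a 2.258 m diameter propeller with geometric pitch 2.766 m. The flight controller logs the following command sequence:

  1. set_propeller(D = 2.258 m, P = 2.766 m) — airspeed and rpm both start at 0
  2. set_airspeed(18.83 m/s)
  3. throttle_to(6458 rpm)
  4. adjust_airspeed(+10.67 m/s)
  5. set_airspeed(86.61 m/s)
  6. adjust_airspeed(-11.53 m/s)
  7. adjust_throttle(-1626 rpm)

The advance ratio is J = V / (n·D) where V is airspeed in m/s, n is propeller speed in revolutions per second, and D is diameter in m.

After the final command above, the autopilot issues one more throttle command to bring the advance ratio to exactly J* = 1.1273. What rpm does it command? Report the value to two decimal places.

rpm = 1769.75

set_propeller: D = 2.258 m, P = 2.766 m (p = P/D = 1.224978); state ← (V=0, rpm=0)
set_airspeed(18.83): V ← 18.83 m/s
throttle_to(6458): rpm ← 6458
adjust_airspeed(+10.67): V ← 18.83 +10.67 = 29.5 m/s
set_airspeed(86.61): V ← 86.61 m/s
adjust_airspeed(-11.53): V ← 86.61 -11.53 = 75.08 m/s
adjust_throttle(-1626): rpm ← 6458 -1626 = 4832
final state: V = 75.08 m/s, rpm = 4832 → n = rpm/60 = 80.533333 rev/s
target J* = 1.1273; solve J* = V/(n·D) for n: n = V/(J*·D) = 75.08/(1.1273 × 2.258) = 29.495843 rev/s
rpm = 60·n = 1769.750606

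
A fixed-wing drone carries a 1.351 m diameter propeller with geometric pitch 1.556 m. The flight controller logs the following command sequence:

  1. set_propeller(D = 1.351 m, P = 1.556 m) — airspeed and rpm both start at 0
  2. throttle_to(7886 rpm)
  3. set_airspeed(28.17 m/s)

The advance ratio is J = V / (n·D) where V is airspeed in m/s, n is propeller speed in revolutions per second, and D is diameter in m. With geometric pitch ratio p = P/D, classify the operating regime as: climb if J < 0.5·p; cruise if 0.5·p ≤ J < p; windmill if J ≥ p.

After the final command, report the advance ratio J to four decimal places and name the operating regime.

J = 0.1586, regime = climb

set_propeller: D = 1.351 m, P = 1.556 m (p = P/D = 1.151739); state ← (V=0, rpm=0)
throttle_to(7886): rpm ← 7886
set_airspeed(28.17): V ← 28.17 m/s
final state: V = 28.17 m/s, rpm = 7886 → n = rpm/60 = 131.433333 rev/s
J = V / (n·D) = 28.17 / (131.433333 × 1.351) = 0.158645
regime bands: climb J<0.5759 | cruise [0.5759, 1.1517) | windmill J≥1.1517
J = 0.1586 → climb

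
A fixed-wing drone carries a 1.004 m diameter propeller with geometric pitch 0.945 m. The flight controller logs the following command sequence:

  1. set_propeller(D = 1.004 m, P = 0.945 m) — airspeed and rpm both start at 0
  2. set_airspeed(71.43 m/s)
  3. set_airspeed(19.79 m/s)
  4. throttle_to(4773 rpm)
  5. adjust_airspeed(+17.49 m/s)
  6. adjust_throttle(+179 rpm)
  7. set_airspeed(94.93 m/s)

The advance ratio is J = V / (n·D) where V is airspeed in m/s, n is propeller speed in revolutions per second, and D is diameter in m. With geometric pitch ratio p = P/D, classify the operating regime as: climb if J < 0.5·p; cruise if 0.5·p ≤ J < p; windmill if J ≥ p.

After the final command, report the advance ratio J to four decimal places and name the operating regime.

set_propeller: D = 1.004 m, P = 0.945 m (p = P/D = 0.941235); state ← (V=0, rpm=0)
set_airspeed(71.43): V ← 71.43 m/s
set_airspeed(19.79): V ← 19.79 m/s
throttle_to(4773): rpm ← 4773
adjust_airspeed(+17.49): V ← 19.79 +17.49 = 37.28 m/s
adjust_throttle(+179): rpm ← 4773 +179 = 4952
set_airspeed(94.93): V ← 94.93 m/s
final state: V = 94.93 m/s, rpm = 4952 → n = rpm/60 = 82.533333 rev/s
J = V / (n·D) = 94.93 / (82.533333 × 1.004) = 1.145619
regime bands: climb J<0.4706 | cruise [0.4706, 0.9412) | windmill J≥0.9412
J = 1.1456 → windmill

J = 1.1456, regime = windmill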